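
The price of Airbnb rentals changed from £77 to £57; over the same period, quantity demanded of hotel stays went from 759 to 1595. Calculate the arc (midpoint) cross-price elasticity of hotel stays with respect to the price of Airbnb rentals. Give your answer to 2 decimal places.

ΔQ_A = 1595 − 759 = 836; ΔP_B = 57 − 77 = -20.
Midpoints: Q̄_A = 1177.0, P̄_B = 67.00.
ε = (ΔQ_A/Q̄_A)/(ΔP_B/P̄_B) = (836/1177.0)/(-20/67.00) ≈ -2.38.
ε < 0: hotel stays and Airbnb rentals are complements.

-2.38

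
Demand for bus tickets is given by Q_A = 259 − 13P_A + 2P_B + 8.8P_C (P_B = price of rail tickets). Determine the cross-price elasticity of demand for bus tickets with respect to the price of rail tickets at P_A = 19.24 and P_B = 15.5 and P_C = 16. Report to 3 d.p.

0.172

At P_A = 19.24 and P_B = 15.5 and P_C = 16: Q_A = 180.68.
∂Q_A/∂P_B = 2.
ε = (∂Q_A/∂P_B)(P_B/Q_A) = 2 × (15.5/180.68) ≈ 0.172.
Since ε > 0, bus tickets and rail tickets are substitutes.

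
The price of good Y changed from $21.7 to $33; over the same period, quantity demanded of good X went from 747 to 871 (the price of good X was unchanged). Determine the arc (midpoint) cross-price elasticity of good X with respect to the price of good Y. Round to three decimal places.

ΔQ_X = 871 − 747 = 124; ΔP_Y = 33 − 21.7 = 11.3.
Midpoints: Q̄_X = 809.0, P̄_Y = 27.35.
ε = (ΔQ_X/Q̄_X)/(ΔP_Y/P̄_Y) = (124/809.0)/(11.3/27.35) ≈ 0.371.
ε > 0: good X and good Y are substitutes.

0.371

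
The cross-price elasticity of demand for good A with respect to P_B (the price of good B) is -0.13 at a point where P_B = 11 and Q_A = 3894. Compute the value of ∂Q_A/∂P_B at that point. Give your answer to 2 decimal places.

ε = (∂Q_A/∂P_B)·(P_B/Q_A) ⇒ ∂Q_A/∂P_B = ε·Q_A/P_B = -0.13 × 3894/11 ≈ -46.02.

-46.02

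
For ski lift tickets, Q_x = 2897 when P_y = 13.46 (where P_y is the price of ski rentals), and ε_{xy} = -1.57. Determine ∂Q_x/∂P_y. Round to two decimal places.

ε = (∂Q_x/∂P_y)·(P_y/Q_x) ⇒ ∂Q_x/∂P_y = ε·Q_x/P_y = -1.57 × 2897/13.46 ≈ -337.91.

-337.91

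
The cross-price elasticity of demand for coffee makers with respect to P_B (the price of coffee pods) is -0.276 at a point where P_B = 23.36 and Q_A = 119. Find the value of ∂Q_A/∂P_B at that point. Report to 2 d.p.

-1.41

ε = (∂Q_A/∂P_B)·(P_B/Q_A) ⇒ ∂Q_A/∂P_B = ε·Q_A/P_B = -0.276 × 119/23.36 ≈ -1.41.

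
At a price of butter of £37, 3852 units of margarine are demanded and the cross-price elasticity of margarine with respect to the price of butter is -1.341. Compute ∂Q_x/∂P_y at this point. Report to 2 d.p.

ε = (∂Q_x/∂P_y)·(P_y/Q_x) ⇒ ∂Q_x/∂P_y = ε·Q_x/P_y = -1.341 × 3852/37 ≈ -139.61.

-139.61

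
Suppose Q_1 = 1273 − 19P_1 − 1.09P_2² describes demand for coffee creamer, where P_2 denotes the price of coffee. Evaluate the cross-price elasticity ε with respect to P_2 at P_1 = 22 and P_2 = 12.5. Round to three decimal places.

At P_1 = 22 and P_2 = 12.5: Q_1 = 684.688.
∂Q_1/∂P_2 = -2.18P_2 = -2.18(12.5) = -27.2500.
ε = (∂Q_1/∂P_2)(P_2/Q_1) = -27.2500 × (12.5/684.688) ≈ -0.497.
ε < 0: complements.

-0.497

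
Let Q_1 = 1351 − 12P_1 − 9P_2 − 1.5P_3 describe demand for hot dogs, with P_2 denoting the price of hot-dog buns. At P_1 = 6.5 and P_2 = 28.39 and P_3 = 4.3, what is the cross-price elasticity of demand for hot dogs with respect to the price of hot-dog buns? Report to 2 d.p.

At P_1 = 6.5 and P_2 = 28.39 and P_3 = 4.3: Q_1 = 1011.04.
∂Q_1/∂P_2 = -9.
ε = (∂Q_1/∂P_2)(P_2/Q_1) = -9 × (28.39/1011.04) ≈ -0.25.
Since ε < 0, hot dogs and hot-dog buns are complements.

-0.25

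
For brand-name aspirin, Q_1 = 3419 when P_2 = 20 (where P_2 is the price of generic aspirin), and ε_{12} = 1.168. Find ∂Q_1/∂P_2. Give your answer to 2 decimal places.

199.67

ε = (∂Q_1/∂P_2)·(P_2/Q_1) ⇒ ∂Q_1/∂P_2 = ε·Q_1/P_2 = 1.168 × 3419/20 ≈ 199.67.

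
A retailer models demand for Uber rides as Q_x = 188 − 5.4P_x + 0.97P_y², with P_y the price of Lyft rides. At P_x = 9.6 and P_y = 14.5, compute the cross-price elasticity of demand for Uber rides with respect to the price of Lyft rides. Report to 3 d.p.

At P_x = 9.6 and P_y = 14.5: Q_x = 340.102.
∂Q_x/∂P_y = 1.94P_y = 1.94(14.5) = 28.1300.
ε = (∂Q_x/∂P_y)(P_y/Q_x) = 28.1300 × (14.5/340.102) ≈ 1.199.

1.199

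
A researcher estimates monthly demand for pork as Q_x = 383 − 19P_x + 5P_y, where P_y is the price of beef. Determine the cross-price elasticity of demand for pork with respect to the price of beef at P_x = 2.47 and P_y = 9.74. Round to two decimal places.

At P_x = 2.47 and P_y = 9.74: Q_x = 384.77.
∂Q_x/∂P_y = 5.
ε = (∂Q_x/∂P_y)(P_y/Q_x) = 5 × (9.74/384.77) ≈ 0.13.
Since ε > 0, pork and beef are substitutes.

0.13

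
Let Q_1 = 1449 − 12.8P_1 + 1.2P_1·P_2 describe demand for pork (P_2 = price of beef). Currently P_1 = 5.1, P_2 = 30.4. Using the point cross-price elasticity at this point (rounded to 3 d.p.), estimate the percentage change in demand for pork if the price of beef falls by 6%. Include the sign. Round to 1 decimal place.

At P_1 = 5.1, P_2 = 30.4: Q_1 = 1569.768.
∂Q_1/∂P_2 = 1.2P_1 = 6.1200.
ε = (∂Q_1/∂P_2)(P_2/Q_1) = 6.1200 × 30.4/1569.768 ≈ 0.119.
%ΔQ_1 ≈ ε × %ΔP_2 = 0.119 × (-6%) = -0.7%.

-0.7%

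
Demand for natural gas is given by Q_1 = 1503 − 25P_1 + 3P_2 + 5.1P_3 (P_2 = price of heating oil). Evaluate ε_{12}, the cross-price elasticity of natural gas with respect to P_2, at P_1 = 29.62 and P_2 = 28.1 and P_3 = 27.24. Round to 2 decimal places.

0.09

At P_1 = 29.62 and P_2 = 28.1 and P_3 = 27.24: Q_1 = 985.724.
∂Q_1/∂P_2 = 3.
ε = (∂Q_1/∂P_2)(P_2/Q_1) = 3 × (28.1/985.724) ≈ 0.09.
Since ε > 0, natural gas and heating oil are substitutes.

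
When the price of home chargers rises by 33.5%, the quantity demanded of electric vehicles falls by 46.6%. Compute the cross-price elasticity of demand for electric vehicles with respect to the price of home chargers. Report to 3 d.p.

ε = (%ΔQ of electric vehicles) / (%ΔP of home chargers) = (-46.6%) / (33.5%) ≈ -1.391.
Negative cross-price elasticity: complements.

-1.391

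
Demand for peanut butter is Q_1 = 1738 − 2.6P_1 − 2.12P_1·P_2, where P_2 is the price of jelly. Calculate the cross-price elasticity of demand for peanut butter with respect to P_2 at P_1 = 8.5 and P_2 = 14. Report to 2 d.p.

-0.17

At P_1 = 8.5 and P_2 = 14: Q_1 = 1463.62.
∂Q_1/∂P_2 = -2.12P_1 = -2.12(8.5) = -18.0200.
ε = (∂Q_1/∂P_2)(P_2/Q_1) = -18.0200 × (14/1463.62) ≈ -0.17.
ε < 0: complements.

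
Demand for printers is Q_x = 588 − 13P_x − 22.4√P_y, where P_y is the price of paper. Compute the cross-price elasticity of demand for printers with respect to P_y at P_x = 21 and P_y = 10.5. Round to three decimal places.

-0.150

At P_x = 21 and P_y = 10.5: Q_x = 242.416.
∂Q_x/∂P_y = -22.4/(2√P_y) = -22.4/(2√10.5) = -3.4564.
ε = (∂Q_x/∂P_y)(P_y/Q_x) = -3.4564 × (10.5/242.416) ≈ -0.150.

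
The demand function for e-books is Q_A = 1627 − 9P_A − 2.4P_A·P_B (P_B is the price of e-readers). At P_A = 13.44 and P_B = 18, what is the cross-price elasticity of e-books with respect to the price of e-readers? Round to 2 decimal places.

-0.63

At P_A = 13.44 and P_B = 18: Q_A = 925.432.
∂Q_A/∂P_B = -2.4P_A = -2.4(13.44) = -32.2560.
ε = (∂Q_A/∂P_B)(P_B/Q_A) = -32.2560 × (18/925.432) ≈ -0.63.
ε < 0: complements.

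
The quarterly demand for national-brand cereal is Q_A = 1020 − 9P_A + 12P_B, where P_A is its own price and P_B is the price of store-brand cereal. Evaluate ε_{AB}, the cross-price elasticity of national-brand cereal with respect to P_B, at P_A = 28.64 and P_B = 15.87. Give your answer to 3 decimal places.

0.200

At P_A = 28.64 and P_B = 15.87: Q_A = 952.68.
∂Q_A/∂P_B = 12.
ε = (∂Q_A/∂P_B)(P_B/Q_A) = 12 × (15.87/952.68) ≈ 0.200.
Since ε > 0, national-brand cereal and store-brand cereal are substitutes.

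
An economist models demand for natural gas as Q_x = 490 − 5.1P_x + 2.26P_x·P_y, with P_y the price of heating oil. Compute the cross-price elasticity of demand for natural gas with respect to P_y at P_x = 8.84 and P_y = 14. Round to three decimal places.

0.386

At P_x = 8.84 and P_y = 14: Q_x = 724.614.
∂Q_x/∂P_y = 2.26P_x = 2.26(8.84) = 19.9784.
ε = (∂Q_x/∂P_y)(P_y/Q_x) = 19.9784 × (14/724.614) ≈ 0.386.
ε > 0: substitutes.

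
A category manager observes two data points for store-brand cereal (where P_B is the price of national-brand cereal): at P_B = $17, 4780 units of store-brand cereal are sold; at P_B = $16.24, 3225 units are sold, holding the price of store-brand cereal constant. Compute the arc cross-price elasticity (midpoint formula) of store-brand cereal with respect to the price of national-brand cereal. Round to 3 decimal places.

8.496

ΔQ_A = 3225 − 4780 = -1555; ΔP_B = 16.24 − 17 = -0.76.
Midpoints: Q̄_A = 4002.5, P̄_B = 16.62.
ε = (ΔQ_A/Q̄_A)/(ΔP_B/P̄_B) = (-1555/4002.5)/(-0.76/16.62) ≈ 8.496.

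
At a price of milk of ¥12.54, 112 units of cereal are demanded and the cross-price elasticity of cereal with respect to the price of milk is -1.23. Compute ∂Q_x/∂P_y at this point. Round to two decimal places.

-10.99

ε = (∂Q_x/∂P_y)·(P_y/Q_x) ⇒ ∂Q_x/∂P_y = ε·Q_x/P_y = -1.23 × 112/12.54 ≈ -10.99.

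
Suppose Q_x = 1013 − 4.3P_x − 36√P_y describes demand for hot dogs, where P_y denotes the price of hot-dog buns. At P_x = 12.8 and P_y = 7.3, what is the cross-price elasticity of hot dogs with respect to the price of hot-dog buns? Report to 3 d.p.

At P_x = 12.8 and P_y = 7.3: Q_x = 860.693.
∂Q_x/∂P_y = -36/(2√P_y) = -36/(2√7.3) = -6.6621.
ε = (∂Q_x/∂P_y)(P_y/Q_x) = -6.6621 × (7.3/860.693) ≈ -0.057.

-0.057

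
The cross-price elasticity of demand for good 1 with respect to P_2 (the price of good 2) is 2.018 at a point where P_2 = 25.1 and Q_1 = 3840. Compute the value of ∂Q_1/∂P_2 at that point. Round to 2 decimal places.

308.73

ε = (∂Q_1/∂P_2)·(P_2/Q_1) ⇒ ∂Q_1/∂P_2 = ε·Q_1/P_2 = 2.018 × 3840/25.1 ≈ 308.73.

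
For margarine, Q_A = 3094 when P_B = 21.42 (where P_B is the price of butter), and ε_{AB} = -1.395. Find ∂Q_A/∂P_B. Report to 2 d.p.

-201.50

ε = (∂Q_A/∂P_B)·(P_B/Q_A) ⇒ ∂Q_A/∂P_B = ε·Q_A/P_B = -1.395 × 3094/21.42 ≈ -201.50.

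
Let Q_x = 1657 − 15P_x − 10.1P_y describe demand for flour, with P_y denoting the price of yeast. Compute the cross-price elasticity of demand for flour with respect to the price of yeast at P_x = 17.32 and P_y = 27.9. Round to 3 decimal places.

At P_x = 17.32 and P_y = 27.9: Q_x = 1115.41.
∂Q_x/∂P_y = -10.1.
ε = (∂Q_x/∂P_y)(P_y/Q_x) = -10.1 × (27.9/1115.41) ≈ -0.253.
Since ε < 0, flour and yeast are complements.

-0.253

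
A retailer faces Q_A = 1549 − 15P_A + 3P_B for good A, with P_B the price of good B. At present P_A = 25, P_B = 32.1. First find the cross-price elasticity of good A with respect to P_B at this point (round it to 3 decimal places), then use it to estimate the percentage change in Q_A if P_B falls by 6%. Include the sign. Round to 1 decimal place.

At P_A = 25, P_B = 32.1: Q_A = 1270.3.
∂Q_A/∂P_B = 3.
ε = (∂Q_A/∂P_B)(P_B/Q_A) = 3.0000 × 32.1/1270.3 ≈ 0.076.
%ΔQ_A ≈ ε × %ΔP_B = 0.076 × (-6%) = -0.5%.

-0.5%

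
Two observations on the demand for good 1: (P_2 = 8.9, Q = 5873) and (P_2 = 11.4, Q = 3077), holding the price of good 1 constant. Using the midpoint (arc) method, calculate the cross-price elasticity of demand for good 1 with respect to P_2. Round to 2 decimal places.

-2.54

ΔQ_1 = 3077 − 5873 = -2796; ΔP_2 = 11.4 − 8.9 = 2.5.
Midpoints: Q̄_1 = 4475.0, P̄_2 = 10.15.
ε = (ΔQ_1/Q̄_1)/(ΔP_2/P̄_2) = (-2796/4475.0)/(2.5/10.15) ≈ -2.54.
ε < 0: good 1 and good 2 are complements.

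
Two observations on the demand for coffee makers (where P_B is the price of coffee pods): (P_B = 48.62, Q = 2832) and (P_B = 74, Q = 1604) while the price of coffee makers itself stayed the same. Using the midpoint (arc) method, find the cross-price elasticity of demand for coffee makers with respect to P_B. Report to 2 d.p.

ΔQ_A = 1604 − 2832 = -1228; ΔP_B = 74 − 48.62 = 25.38.
Midpoints: Q̄_A = 2218.0, P̄_B = 61.31.
ε = (ΔQ_A/Q̄_A)/(ΔP_B/P̄_B) = (-1228/2218.0)/(25.38/61.31) ≈ -1.34.

-1.34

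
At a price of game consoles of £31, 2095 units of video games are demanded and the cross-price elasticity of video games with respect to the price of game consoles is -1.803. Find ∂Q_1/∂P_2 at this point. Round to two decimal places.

-121.85

ε = (∂Q_1/∂P_2)·(P_2/Q_1) ⇒ ∂Q_1/∂P_2 = ε·Q_1/P_2 = -1.803 × 2095/31 ≈ -121.85.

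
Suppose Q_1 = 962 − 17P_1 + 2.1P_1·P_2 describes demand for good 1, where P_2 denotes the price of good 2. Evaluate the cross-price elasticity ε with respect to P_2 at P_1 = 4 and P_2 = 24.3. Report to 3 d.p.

At P_1 = 4 and P_2 = 24.3: Q_1 = 1098.12.
∂Q_1/∂P_2 = 2.1P_1 = 2.1(4) = 8.4000.
ε = (∂Q_1/∂P_2)(P_2/Q_1) = 8.4000 × (24.3/1098.12) ≈ 0.186.

0.186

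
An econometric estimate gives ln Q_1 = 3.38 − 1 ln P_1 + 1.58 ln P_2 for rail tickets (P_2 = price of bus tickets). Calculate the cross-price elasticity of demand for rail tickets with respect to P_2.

In a log-linear (constant-elasticity) demand function, the coefficient on ln P_2 is the cross-price elasticity.
ε = 1.58. Positive, so rail tickets and bus tickets are substitutes.

1.58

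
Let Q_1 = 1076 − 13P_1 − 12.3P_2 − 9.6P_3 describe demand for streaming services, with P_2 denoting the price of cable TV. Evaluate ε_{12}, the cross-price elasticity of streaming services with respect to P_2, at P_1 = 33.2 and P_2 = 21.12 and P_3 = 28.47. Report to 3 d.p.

At P_1 = 33.2 and P_2 = 21.12 and P_3 = 28.47: Q_1 = 111.312.
∂Q_1/∂P_2 = -12.3.
ε = (∂Q_1/∂P_2)(P_2/Q_1) = -12.3 × (21.12/111.312) ≈ -2.334.

-2.334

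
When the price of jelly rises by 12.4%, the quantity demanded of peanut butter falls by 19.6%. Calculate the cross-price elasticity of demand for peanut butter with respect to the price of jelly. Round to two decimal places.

ε = (%ΔQ of peanut butter) / (%ΔP of jelly) = (-19.6%) / (12.4%) ≈ -1.58.

-1.58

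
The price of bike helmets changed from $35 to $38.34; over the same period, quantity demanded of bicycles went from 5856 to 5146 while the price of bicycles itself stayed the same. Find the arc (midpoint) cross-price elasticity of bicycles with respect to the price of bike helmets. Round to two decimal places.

-1.42

ΔQ_A = 5146 − 5856 = -710; ΔP_B = 38.34 − 35 = 3.34.
Midpoints: Q̄_A = 5501.0, P̄_B = 36.67.
ε = (ΔQ_A/Q̄_A)/(ΔP_B/P̄_B) = (-710/5501.0)/(3.34/36.67) ≈ -1.42.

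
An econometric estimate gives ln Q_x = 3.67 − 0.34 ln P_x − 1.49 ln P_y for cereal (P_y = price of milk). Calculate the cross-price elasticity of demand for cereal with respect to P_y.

-1.49

In a log-linear (constant-elasticity) demand function, the coefficient on ln P_y is the cross-price elasticity.
ε = -1.49. Negative, so cereal and milk are complements.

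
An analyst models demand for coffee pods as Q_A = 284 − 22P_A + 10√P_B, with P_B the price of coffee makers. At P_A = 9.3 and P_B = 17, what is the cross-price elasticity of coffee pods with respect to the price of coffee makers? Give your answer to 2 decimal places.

At P_A = 9.3 and P_B = 17: Q_A = 120.631.
∂Q_A/∂P_B = 10/(2√P_B) = 10/(2√17) = 1.2127.
ε = (∂Q_A/∂P_B)(P_B/Q_A) = 1.2127 × (17/120.631) ≈ 0.17.

0.17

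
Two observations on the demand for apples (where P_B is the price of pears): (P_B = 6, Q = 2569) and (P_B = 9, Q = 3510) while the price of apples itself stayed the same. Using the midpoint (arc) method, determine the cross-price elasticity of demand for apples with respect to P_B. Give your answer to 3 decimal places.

ΔQ_A = 3510 − 2569 = 941; ΔP_B = 9 − 6 = 3.
Midpoints: Q̄_A = 3039.5, P̄_B = 7.50.
ε = (ΔQ_A/Q̄_A)/(ΔP_B/P̄_B) = (941/3039.5)/(3/7.50) ≈ 0.774.

0.774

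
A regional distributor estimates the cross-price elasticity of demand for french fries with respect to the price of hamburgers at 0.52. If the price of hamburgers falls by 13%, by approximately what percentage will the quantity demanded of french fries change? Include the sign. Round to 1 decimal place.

-6.8%

%ΔQ ≈ ε × %ΔP of hamburgers = 0.52 × (-13%) = -6.8%.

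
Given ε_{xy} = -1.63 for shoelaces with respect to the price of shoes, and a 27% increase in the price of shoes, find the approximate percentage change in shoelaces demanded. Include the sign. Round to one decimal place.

-44.0%

%ΔQ ≈ ε × %ΔP of shoes = -1.63 × (27%) = -44.0%.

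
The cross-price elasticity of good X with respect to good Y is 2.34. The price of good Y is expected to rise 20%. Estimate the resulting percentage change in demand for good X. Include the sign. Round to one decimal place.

%ΔQ ≈ ε × %ΔP of good Y = 2.34 × (20%) = 46.8%.

46.8%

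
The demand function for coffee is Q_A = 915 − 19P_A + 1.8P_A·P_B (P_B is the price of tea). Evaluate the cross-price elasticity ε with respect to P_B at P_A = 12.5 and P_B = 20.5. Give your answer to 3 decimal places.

0.405

At P_A = 12.5 and P_B = 20.5: Q_A = 1138.75.
∂Q_A/∂P_B = 1.8P_A = 1.8(12.5) = 22.5000.
ε = (∂Q_A/∂P_B)(P_B/Q_A) = 22.5000 × (20.5/1138.75) ≈ 0.405.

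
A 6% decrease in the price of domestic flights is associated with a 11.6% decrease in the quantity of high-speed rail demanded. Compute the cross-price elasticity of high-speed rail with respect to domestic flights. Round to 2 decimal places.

ε = (%ΔQ of high-speed rail) / (%ΔP of domestic flights) = (-11.6%) / (-6%) ≈ 1.93.
Positive cross-price elasticity: substitutes.

1.93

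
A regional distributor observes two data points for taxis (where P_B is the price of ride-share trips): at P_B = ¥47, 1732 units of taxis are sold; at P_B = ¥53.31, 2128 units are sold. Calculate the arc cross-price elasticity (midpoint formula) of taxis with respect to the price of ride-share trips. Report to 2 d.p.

ΔQ_A = 2128 − 1732 = 396; ΔP_B = 53.31 − 47 = 6.31.
Midpoints: Q̄_A = 1930.0, P̄_B = 50.16.
ε = (ΔQ_A/Q̄_A)/(ΔP_B/P̄_B) = (396/1930.0)/(6.31/50.16) ≈ 1.63.

1.63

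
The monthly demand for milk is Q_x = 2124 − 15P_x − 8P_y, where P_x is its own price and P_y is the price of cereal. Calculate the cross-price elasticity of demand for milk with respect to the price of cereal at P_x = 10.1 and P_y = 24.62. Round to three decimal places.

At P_x = 10.1 and P_y = 24.62: Q_x = 1775.54.
∂Q_x/∂P_y = -8.
ε = (∂Q_x/∂P_y)(P_y/Q_x) = -8 × (24.62/1775.54) ≈ -0.111.

-0.111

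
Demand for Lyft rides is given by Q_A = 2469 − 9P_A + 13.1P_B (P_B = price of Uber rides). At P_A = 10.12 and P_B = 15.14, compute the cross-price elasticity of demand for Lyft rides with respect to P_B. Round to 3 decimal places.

0.077

At P_A = 10.12 and P_B = 15.14: Q_A = 2576.254.
∂Q_A/∂P_B = 13.1.
ε = (∂Q_A/∂P_B)(P_B/Q_A) = 13.1 × (15.14/2576.254) ≈ 0.077.
Since ε > 0, Lyft rides and Uber rides are substitutes.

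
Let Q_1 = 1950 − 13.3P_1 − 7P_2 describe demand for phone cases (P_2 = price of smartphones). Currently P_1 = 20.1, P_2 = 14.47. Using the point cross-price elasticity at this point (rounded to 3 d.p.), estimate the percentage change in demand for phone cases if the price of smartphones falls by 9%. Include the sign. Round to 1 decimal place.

At P_1 = 20.1, P_2 = 14.47: Q_1 = 1581.38.
∂Q_1/∂P_2 = -7.
ε = (∂Q_1/∂P_2)(P_2/Q_1) = -7.0000 × 14.47/1581.38 ≈ -0.064.
%ΔQ_1 ≈ ε × %ΔP_2 = -0.064 × (-9%) = 0.6%.

0.6%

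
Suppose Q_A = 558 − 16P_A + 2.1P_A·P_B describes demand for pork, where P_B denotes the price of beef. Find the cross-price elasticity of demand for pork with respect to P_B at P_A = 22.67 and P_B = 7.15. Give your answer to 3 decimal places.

At P_A = 22.67 and P_B = 7.15: Q_A = 535.670.
∂Q_A/∂P_B = 2.1P_A = 2.1(22.67) = 47.6070.
ε = (∂Q_A/∂P_B)(P_B/Q_A) = 47.6070 × (7.15/535.670) ≈ 0.635.

0.635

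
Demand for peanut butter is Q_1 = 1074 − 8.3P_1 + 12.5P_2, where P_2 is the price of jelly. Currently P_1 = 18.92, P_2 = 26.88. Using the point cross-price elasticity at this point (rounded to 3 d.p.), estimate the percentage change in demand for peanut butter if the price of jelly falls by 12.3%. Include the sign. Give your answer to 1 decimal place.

At P_1 = 18.92, P_2 = 26.88: Q_1 = 1252.964.
∂Q_1/∂P_2 = 12.5.
ε = (∂Q_1/∂P_2)(P_2/Q_1) = 12.5000 × 26.88/1252.964 ≈ 0.268.
%ΔQ_1 ≈ ε × %ΔP_2 = 0.268 × (-12.3%) = -3.3%.

-3.3%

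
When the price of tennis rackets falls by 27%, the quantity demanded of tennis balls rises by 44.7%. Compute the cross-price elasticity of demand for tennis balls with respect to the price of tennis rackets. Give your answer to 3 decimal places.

ε = (%ΔQ of tennis balls) / (%ΔP of tennis rackets) = (44.7%) / (-27%) ≈ -1.656.
Negative cross-price elasticity: complements.

-1.656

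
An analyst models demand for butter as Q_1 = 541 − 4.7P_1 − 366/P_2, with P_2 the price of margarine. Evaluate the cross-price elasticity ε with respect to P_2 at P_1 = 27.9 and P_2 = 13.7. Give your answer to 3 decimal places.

At P_1 = 27.9 and P_2 = 13.7: Q_1 = 383.155.
∂Q_1/∂P_2 = 366/P_2² = 1.9500.
ε = (∂Q_1/∂P_2)(P_2/Q_1) = 1.9500 × (13.7/383.155) ≈ 0.070.

0.070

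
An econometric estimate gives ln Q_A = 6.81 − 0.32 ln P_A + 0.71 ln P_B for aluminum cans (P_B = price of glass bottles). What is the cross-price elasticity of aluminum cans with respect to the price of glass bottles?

0.71

In a log-linear (constant-elasticity) demand function, the coefficient on ln P_B is the cross-price elasticity.
ε = 0.71. Positive, so aluminum cans and glass bottles are substitutes.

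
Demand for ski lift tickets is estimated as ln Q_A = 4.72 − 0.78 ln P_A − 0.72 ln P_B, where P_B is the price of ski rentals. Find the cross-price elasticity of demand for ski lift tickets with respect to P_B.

-0.72

In a log-linear (constant-elasticity) demand function, the coefficient on ln P_B is the cross-price elasticity.
ε = -0.72. Negative, so ski lift tickets and ski rentals are complements.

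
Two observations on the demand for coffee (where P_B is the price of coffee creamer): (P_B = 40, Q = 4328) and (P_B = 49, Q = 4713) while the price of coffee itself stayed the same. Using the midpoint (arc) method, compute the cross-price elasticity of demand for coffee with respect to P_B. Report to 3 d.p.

ΔQ_A = 4713 − 4328 = 385; ΔP_B = 49 − 40 = 9.
Midpoints: Q̄_A = 4520.5, P̄_B = 44.50.
ε = (ΔQ_A/Q̄_A)/(ΔP_B/P̄_B) = (385/4520.5)/(9/44.50) ≈ 0.421.

0.421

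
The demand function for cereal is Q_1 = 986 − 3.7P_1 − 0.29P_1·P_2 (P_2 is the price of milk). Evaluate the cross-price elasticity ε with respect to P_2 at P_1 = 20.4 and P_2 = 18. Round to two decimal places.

-0.13

At P_1 = 20.4 and P_2 = 18: Q_1 = 804.032.
∂Q_1/∂P_2 = -0.29P_1 = -0.29(20.4) = -5.9160.
ε = (∂Q_1/∂P_2)(P_2/Q_1) = -5.9160 × (18/804.032) ≈ -0.13.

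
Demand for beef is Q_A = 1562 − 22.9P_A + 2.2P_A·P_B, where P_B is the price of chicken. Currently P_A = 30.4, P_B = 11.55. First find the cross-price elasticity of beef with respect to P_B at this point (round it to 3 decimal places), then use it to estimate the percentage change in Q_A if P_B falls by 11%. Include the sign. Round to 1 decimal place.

-5.2%

At P_A = 30.4, P_B = 11.55: Q_A = 1638.304.
∂Q_A/∂P_B = 2.2P_A = 66.8800.
ε = (∂Q_A/∂P_B)(P_B/Q_A) = 66.8800 × 11.55/1638.304 ≈ 0.472.
%ΔQ_A ≈ ε × %ΔP_B = 0.472 × (-11%) = -5.2%.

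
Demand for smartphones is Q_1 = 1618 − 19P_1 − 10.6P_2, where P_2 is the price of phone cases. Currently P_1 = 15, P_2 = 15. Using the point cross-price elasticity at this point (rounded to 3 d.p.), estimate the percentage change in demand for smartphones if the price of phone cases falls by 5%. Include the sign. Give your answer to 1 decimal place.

At P_1 = 15, P_2 = 15: Q_1 = 1174.
∂Q_1/∂P_2 = -10.6.
ε = (∂Q_1/∂P_2)(P_2/Q_1) = -10.6000 × 15/1174 ≈ -0.135.
%ΔQ_1 ≈ ε × %ΔP_2 = -0.135 × (-5%) = 0.7%.

0.7%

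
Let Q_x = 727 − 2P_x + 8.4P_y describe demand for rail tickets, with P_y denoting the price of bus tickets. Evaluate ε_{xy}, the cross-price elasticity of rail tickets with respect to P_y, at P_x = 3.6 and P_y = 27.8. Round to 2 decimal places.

0.24

At P_x = 3.6 and P_y = 27.8: Q_x = 953.32.
∂Q_x/∂P_y = 8.4.
ε = (∂Q_x/∂P_y)(P_y/Q_x) = 8.4 × (27.8/953.32) ≈ 0.24.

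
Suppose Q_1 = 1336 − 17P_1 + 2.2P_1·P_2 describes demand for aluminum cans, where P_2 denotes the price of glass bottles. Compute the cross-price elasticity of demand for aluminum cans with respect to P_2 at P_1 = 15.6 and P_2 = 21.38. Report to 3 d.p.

At P_1 = 15.6 and P_2 = 21.38: Q_1 = 1804.562.
∂Q_1/∂P_2 = 2.2P_1 = 2.2(15.6) = 34.3200.
ε = (∂Q_1/∂P_2)(P_2/Q_1) = 34.3200 × (21.38/1804.562) ≈ 0.407.
ε > 0: substitutes.

0.407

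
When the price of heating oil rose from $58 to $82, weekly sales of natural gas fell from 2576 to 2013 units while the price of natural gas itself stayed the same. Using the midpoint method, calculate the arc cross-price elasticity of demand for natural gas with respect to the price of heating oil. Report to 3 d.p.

ΔQ_A = 2013 − 2576 = -563; ΔP_B = 82 − 58 = 24.
Midpoints: Q̄_A = 2294.5, P̄_B = 70.00.
ε = (ΔQ_A/Q̄_A)/(ΔP_B/P̄_B) = (-563/2294.5)/(24/70.00) ≈ -0.716.
ε < 0: natural gas and heating oil are complements.

-0.716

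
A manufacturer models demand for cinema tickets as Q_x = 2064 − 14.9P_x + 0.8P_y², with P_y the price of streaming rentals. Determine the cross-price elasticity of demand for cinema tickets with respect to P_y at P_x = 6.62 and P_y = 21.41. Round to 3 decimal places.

At P_x = 6.62 and P_y = 21.41: Q_x = 2332.072.
∂Q_x/∂P_y = 1.6P_y = 1.6(21.41) = 34.2560.
ε = (∂Q_x/∂P_y)(P_y/Q_x) = 34.2560 × (21.41/2332.072) ≈ 0.314.
ε > 0: substitutes.

0.314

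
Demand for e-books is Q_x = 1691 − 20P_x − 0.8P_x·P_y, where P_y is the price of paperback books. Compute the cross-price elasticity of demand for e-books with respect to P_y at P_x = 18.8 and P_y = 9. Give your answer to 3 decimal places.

At P_x = 18.8 and P_y = 9: Q_x = 1179.64.
∂Q_x/∂P_y = -0.8P_x = -0.8(18.8) = -15.0400.
ε = (∂Q_x/∂P_y)(P_y/Q_x) = -15.0400 × (9/1179.64) ≈ -0.115.

-0.115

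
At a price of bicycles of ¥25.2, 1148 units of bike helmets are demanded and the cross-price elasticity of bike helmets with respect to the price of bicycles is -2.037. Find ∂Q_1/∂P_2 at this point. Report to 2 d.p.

-92.80

ε = (∂Q_1/∂P_2)·(P_2/Q_1) ⇒ ∂Q_1/∂P_2 = ε·Q_1/P_2 = -2.037 × 1148/25.2 ≈ -92.80.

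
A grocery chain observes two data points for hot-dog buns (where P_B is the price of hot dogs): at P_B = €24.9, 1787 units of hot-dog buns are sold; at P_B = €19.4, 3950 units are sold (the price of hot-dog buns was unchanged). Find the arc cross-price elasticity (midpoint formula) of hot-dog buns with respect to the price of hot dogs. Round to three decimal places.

ΔQ_A = 3950 − 1787 = 2163; ΔP_B = 19.4 − 24.9 = -5.5.
Midpoints: Q̄_A = 2868.5, P̄_B = 22.15.
ε = (ΔQ_A/Q̄_A)/(ΔP_B/P̄_B) = (2163/2868.5)/(-5.5/22.15) ≈ -3.037.
ε < 0: hot-dog buns and hot dogs are complements.

-3.037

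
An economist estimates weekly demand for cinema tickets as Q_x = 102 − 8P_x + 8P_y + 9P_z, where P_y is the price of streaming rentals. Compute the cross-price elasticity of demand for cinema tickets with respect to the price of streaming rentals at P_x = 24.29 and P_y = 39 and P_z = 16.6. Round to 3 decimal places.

At P_x = 24.29 and P_y = 39 and P_z = 16.6: Q_x = 369.08.
∂Q_x/∂P_y = 8.
ε = (∂Q_x/∂P_y)(P_y/Q_x) = 8 × (39/369.08) ≈ 0.845.
Since ε > 0, cinema tickets and streaming rentals are substitutes.

0.845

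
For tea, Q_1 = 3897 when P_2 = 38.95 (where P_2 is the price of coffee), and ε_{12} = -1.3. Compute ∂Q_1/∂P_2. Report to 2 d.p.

-130.07

ε = (∂Q_1/∂P_2)·(P_2/Q_1) ⇒ ∂Q_1/∂P_2 = ε·Q_1/P_2 = -1.3 × 3897/38.95 ≈ -130.07.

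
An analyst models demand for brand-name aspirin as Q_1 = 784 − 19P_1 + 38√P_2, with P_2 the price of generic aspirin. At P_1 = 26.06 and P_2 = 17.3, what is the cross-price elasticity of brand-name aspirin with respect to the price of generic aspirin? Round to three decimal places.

At P_1 = 26.06 and P_2 = 17.3: Q_1 = 446.914.
∂Q_1/∂P_2 = 38/(2√P_2) = 38/(2√17.3) = 4.5680.
ε = (∂Q_1/∂P_2)(P_2/Q_1) = 4.5680 × (17.3/446.914) ≈ 0.177.

0.177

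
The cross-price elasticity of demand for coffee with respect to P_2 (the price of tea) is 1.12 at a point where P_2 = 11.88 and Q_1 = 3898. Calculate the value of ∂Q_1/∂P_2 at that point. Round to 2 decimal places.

ε = (∂Q_1/∂P_2)·(P_2/Q_1) ⇒ ∂Q_1/∂P_2 = ε·Q_1/P_2 = 1.12 × 3898/11.88 ≈ 367.49.

367.49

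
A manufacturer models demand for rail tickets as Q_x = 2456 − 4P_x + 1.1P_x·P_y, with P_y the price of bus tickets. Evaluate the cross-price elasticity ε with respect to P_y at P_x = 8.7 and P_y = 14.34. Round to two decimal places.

At P_x = 8.7 and P_y = 14.34: Q_x = 2558.434.
∂Q_x/∂P_y = 1.1P_x = 1.1(8.7) = 9.5700.
ε = (∂Q_x/∂P_y)(P_y/Q_x) = 9.5700 × (14.34/2558.434) ≈ 0.05.

0.05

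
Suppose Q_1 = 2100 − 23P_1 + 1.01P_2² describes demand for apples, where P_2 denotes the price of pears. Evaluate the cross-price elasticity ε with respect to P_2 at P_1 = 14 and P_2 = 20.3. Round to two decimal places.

0.38

At P_1 = 14 and P_2 = 20.3: Q_1 = 2194.211.
∂Q_1/∂P_2 = 2.02P_2 = 2.02(20.3) = 41.0060.
ε = (∂Q_1/∂P_2)(P_2/Q_1) = 41.0060 × (20.3/2194.211) ≈ 0.38.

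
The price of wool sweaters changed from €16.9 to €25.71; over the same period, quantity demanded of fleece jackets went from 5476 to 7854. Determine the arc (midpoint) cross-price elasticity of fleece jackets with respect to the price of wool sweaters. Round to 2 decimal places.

ΔQ_A = 7854 − 5476 = 2378; ΔP_B = 25.71 − 16.9 = 8.81.
Midpoints: Q̄_A = 6665.0, P̄_B = 21.30.
ε = (ΔQ_A/Q̄_A)/(ΔP_B/P̄_B) = (2378/6665.0)/(8.81/21.30) ≈ 0.86.
ε > 0: fleece jackets and wool sweaters are substitutes.

0.86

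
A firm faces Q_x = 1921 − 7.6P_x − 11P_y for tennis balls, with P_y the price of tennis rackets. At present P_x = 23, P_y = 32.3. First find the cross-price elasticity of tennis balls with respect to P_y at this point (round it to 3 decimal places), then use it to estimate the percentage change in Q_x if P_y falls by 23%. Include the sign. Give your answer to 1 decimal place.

5.9%

At P_x = 23, P_y = 32.3: Q_x = 1390.9.
∂Q_x/∂P_y = -11.
ε = (∂Q_x/∂P_y)(P_y/Q_x) = -11.0000 × 32.3/1390.9 ≈ -0.255.
%ΔQ_x ≈ ε × %ΔP_y = -0.255 × (-23%) = 5.9%.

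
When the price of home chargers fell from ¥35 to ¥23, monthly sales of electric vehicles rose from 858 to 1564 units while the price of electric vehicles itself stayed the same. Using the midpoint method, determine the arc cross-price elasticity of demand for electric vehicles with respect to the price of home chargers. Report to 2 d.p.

-1.41

ΔQ_A = 1564 − 858 = 706; ΔP_B = 23 − 35 = -12.
Midpoints: Q̄_A = 1211.0, P̄_B = 29.00.
ε = (ΔQ_A/Q̄_A)/(ΔP_B/P̄_B) = (706/1211.0)/(-12/29.00) ≈ -1.41.
ε < 0: electric vehicles and home chargers are complements.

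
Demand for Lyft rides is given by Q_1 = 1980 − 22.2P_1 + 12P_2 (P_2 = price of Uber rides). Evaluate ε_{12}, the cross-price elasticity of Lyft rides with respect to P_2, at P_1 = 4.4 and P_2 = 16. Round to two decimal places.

0.09

At P_1 = 4.4 and P_2 = 16: Q_1 = 2074.32.
∂Q_1/∂P_2 = 12.
ε = (∂Q_1/∂P_2)(P_2/Q_1) = 12 × (16/2074.32) ≈ 0.09.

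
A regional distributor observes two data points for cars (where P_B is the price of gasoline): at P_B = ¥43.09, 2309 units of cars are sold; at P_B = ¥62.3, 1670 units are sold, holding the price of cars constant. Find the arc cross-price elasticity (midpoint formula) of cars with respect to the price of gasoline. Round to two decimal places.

-0.88

ΔQ_A = 1670 − 2309 = -639; ΔP_B = 62.3 − 43.09 = 19.21.
Midpoints: Q̄_A = 1989.5, P̄_B = 52.70.
ε = (ΔQ_A/Q̄_A)/(ΔP_B/P̄_B) = (-639/1989.5)/(19.21/52.70) ≈ -0.88.
ε < 0: cars and gasoline are complements.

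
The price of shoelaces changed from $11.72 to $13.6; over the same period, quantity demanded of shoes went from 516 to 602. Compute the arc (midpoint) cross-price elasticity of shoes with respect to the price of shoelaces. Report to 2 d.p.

1.04

ΔQ_A = 602 − 516 = 86; ΔP_B = 13.6 − 11.72 = 1.88.
Midpoints: Q̄_A = 559.0, P̄_B = 12.66.
ε = (ΔQ_A/Q̄_A)/(ΔP_B/P̄_B) = (86/559.0)/(1.88/12.66) ≈ 1.04.
ε > 0: shoes and shoelaces are substitutes.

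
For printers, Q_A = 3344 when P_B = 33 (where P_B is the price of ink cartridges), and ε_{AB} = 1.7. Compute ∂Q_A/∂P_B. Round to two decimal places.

ε = (∂Q_A/∂P_B)·(P_B/Q_A) ⇒ ∂Q_A/∂P_B = ε·Q_A/P_B = 1.7 × 3344/33 ≈ 172.27.

172.27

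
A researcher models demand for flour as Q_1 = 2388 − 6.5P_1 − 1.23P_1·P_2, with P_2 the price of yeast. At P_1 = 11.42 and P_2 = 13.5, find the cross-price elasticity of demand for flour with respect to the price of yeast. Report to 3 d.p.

-0.089

At P_1 = 11.42 and P_2 = 13.5: Q_1 = 2124.141.
∂Q_1/∂P_2 = -1.23P_1 = -1.23(11.42) = -14.0466.
ε = (∂Q_1/∂P_2)(P_2/Q_1) = -14.0466 × (13.5/2124.141) ≈ -0.089.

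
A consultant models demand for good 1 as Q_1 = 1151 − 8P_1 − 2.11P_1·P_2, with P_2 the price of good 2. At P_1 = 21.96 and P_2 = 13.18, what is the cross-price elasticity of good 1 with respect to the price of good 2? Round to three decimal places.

-1.675

At P_1 = 21.96 and P_2 = 13.18: Q_1 = 364.617.
∂Q_1/∂P_2 = -2.11P_1 = -2.11(21.96) = -46.3356.
ε = (∂Q_1/∂P_2)(P_2/Q_1) = -46.3356 × (13.18/364.617) ≈ -1.675.
ε < 0: complements.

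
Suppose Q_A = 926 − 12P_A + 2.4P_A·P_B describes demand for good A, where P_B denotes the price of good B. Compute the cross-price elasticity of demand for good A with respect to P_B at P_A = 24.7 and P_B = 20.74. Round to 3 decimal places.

At P_A = 24.7 and P_B = 20.74: Q_A = 1859.067.
∂Q_A/∂P_B = 2.4P_A = 2.4(24.7) = 59.2800.
ε = (∂Q_A/∂P_B)(P_B/Q_A) = 59.2800 × (20.74/1859.067) ≈ 0.661.
ε > 0: substitutes.

0.661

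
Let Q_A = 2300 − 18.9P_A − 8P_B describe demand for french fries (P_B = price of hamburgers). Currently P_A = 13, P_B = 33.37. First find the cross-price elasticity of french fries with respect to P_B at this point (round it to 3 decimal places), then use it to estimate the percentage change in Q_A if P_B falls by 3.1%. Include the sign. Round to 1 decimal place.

At P_A = 13, P_B = 33.37: Q_A = 1787.34.
∂Q_A/∂P_B = -8.
ε = (∂Q_A/∂P_B)(P_B/Q_A) = -8.0000 × 33.37/1787.34 ≈ -0.149.
%ΔQ_A ≈ ε × %ΔP_B = -0.149 × (-3.1%) = 0.5%.

0.5%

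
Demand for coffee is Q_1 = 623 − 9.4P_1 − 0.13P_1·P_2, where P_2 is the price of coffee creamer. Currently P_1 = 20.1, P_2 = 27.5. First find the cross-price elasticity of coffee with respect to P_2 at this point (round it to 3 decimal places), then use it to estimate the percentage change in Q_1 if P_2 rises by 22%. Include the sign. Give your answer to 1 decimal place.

At P_1 = 20.1, P_2 = 27.5: Q_1 = 362.202.
∂Q_1/∂P_2 = -0.13P_1 = -2.6130.
ε = (∂Q_1/∂P_2)(P_2/Q_1) = -2.6130 × 27.5/362.202 ≈ -0.198.
%ΔQ_1 ≈ ε × %ΔP_2 = -0.198 × (22%) = -4.4%.

-4.4%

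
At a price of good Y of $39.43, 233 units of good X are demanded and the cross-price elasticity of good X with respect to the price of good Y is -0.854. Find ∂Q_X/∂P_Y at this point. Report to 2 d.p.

ε = (∂Q_X/∂P_Y)·(P_Y/Q_X) ⇒ ∂Q_X/∂P_Y = ε·Q_X/P_Y = -0.854 × 233/39.43 ≈ -5.05.

-5.05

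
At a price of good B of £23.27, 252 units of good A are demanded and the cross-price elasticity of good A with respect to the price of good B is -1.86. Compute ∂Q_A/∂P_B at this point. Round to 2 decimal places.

ε = (∂Q_A/∂P_B)·(P_B/Q_A) ⇒ ∂Q_A/∂P_B = ε·Q_A/P_B = -1.86 × 252/23.27 ≈ -20.14.

-20.14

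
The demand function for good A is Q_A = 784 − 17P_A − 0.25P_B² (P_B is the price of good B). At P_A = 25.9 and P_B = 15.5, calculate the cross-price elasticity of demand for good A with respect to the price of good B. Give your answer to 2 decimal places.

-0.42

At P_A = 25.9 and P_B = 15.5: Q_A = 283.638.
∂Q_A/∂P_B = -0.5P_B = -0.5(15.5) = -7.7500.
ε = (∂Q_A/∂P_B)(P_B/Q_A) = -7.7500 × (15.5/283.638) ≈ -0.42.
ε < 0: complements.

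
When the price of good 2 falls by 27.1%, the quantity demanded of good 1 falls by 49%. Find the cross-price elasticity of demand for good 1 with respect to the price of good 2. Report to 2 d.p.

1.81

ε = (%ΔQ of good 1) / (%ΔP of good 2) = (-49%) / (-27.1%) ≈ 1.81.
Positive cross-price elasticity: substitutes.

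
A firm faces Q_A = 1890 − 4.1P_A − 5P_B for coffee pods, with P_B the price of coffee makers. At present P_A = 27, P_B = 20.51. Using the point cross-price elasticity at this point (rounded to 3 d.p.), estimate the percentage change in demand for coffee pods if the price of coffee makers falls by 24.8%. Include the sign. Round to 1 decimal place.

At P_A = 27, P_B = 20.51: Q_A = 1676.75.
∂Q_A/∂P_B = -5.
ε = (∂Q_A/∂P_B)(P_B/Q_A) = -5.0000 × 20.51/1676.75 ≈ -0.061.
%ΔQ_A ≈ ε × %ΔP_B = -0.061 × (-24.8%) = 1.5%.

1.5%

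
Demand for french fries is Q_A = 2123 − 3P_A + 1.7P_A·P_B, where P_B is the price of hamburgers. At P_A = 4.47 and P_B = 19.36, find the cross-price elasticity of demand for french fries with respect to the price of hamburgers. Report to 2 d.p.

At P_A = 4.47 and P_B = 19.36: Q_A = 2256.707.
∂Q_A/∂P_B = 1.7P_A = 1.7(4.47) = 7.5990.
ε = (∂Q_A/∂P_B)(P_B/Q_A) = 7.5990 × (19.36/2256.707) ≈ 0.07.
ε > 0: substitutes.

0.07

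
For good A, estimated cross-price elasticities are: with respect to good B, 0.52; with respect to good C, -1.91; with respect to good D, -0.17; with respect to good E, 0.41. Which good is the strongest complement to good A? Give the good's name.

good C

Complements have ε < 0. The most negative value is -1.91 (good C).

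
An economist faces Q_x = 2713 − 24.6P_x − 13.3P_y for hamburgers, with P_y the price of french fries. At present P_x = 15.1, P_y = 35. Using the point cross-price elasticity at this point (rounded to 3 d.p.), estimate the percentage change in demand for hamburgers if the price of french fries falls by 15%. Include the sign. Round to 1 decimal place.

At P_x = 15.1, P_y = 35: Q_x = 1876.04.
∂Q_x/∂P_y = -13.3.
ε = (∂Q_x/∂P_y)(P_y/Q_x) = -13.3000 × 35/1876.04 ≈ -0.248.
%ΔQ_x ≈ ε × %ΔP_y = -0.248 × (-15%) = 3.7%.

3.7%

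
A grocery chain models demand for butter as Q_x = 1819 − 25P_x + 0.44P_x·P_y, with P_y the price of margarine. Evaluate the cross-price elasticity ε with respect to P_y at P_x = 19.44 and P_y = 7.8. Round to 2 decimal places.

0.05

At P_x = 19.44 and P_y = 7.8: Q_x = 1399.718.
∂Q_x/∂P_y = 0.44P_x = 0.44(19.44) = 8.5536.
ε = (∂Q_x/∂P_y)(P_y/Q_x) = 8.5536 × (7.8/1399.718) ≈ 0.05.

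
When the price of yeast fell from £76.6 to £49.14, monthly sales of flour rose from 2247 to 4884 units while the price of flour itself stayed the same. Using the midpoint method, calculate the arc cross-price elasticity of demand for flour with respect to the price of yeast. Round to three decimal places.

ΔQ_A = 4884 − 2247 = 2637; ΔP_B = 49.14 − 76.6 = -27.46.
Midpoints: Q̄_A = 3565.5, P̄_B = 62.87.
ε = (ΔQ_A/Q̄_A)/(ΔP_B/P̄_B) = (2637/3565.5)/(-27.46/62.87) ≈ -1.693.

-1.693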